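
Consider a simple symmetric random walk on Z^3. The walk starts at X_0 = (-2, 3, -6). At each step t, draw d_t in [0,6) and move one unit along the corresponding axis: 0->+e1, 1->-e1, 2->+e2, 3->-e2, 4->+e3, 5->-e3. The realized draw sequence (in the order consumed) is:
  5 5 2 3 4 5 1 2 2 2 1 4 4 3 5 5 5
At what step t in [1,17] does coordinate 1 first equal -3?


7

t=0: X=(-2, 3, -6), d=5 → -e3, X_1=(-2, 3, -7)
t=1: X=(-2, 3, -7), d=5 → -e3, X_2=(-2, 3, -8)
t=2: X=(-2, 3, -8), d=2 → +e2, X_3=(-2, 4, -8)
t=3: X=(-2, 4, -8), d=3 → -e2, X_4=(-2, 3, -8)
t=4: X=(-2, 3, -8), d=4 → +e3, X_5=(-2, 3, -7)
t=5: X=(-2, 3, -7), d=5 → -e3, X_6=(-2, 3, -8)
t=6: X=(-2, 3, -8), d=1 → -e1, X_7=(-3, 3, -8)
t=7: X=(-3, 3, -8), d=2 → +e2, X_8=(-3, 4, -8)
t=8: X=(-3, 4, -8), d=2 → +e2, X_9=(-3, 5, -8)
t=9: X=(-3, 5, -8), d=2 → +e2, X_10=(-3, 6, -8)
t=10: X=(-3, 6, -8), d=1 → -e1, X_11=(-4, 6, -8)
t=11: X=(-4, 6, -8), d=4 → +e3, X_12=(-4, 6, -7)
t=12: X=(-4, 6, -7), d=4 → +e3, X_13=(-4, 6, -6)
t=13: X=(-4, 6, -6), d=3 → -e2, X_14=(-4, 5, -6)
t=14: X=(-4, 5, -6), d=5 → -e3, X_15=(-4, 5, -7)
t=15: X=(-4, 5, -7), d=5 → -e3, X_16=(-4, 5, -8)
t=16: X=(-4, 5, -8), d=5 → -e3, X_17=(-4, 5, -9)


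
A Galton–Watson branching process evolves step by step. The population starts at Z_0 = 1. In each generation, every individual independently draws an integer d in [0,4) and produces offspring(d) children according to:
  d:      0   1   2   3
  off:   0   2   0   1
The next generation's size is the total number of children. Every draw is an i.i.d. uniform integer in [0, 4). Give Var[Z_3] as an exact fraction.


Outcome values over d=0..3: [0, 2, 0, 1]
Σy = 3, Σy² = 5, M = 4
μ = 3/4 = 3/4,  σ² = 5/4 − (3/4)² = 11/16
V_0 = 0, E_0 = 1
V_1 = 11/16·E_0 + (3/4)²·V_0 = 11/16;  E_1 = 3/4
V_2 = 11/16·E_1 + (3/4)²·V_1 = 231/256;  E_2 = 9/16
V_3 = 11/16·E_2 + (3/4)²·V_2 = 3663/4096;  E_3 = 27/64

3663/4096


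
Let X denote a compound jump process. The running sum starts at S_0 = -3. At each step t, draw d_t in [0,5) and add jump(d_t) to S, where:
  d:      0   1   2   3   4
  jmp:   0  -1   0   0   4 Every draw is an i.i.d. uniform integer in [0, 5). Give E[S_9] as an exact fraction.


Outcome values over d=0..4: [0, -1, 0, 0, 4]
Σy = 3, Σy² = 17, M = 5
μ = 3/5 = 3/5,  σ² = 17/5 − (3/5)² = 76/25
E[S_9] = -3 + 9·(3/5) = 12/5

12/5


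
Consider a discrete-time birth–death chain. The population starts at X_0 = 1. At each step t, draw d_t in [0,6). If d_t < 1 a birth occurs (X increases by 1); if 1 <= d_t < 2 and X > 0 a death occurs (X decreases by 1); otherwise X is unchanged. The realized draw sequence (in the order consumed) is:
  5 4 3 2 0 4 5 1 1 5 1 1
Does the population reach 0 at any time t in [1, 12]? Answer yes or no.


t=0: X=1, d=5 → hold, X_1=1
t=1: X=1, d=4 → hold, X_2=1
t=2: X=1, d=3 → hold, X_3=1
t=3: X=1, d=2 → hold, X_4=1
t=4: X=1, d=0 → birth, X_5=2
t=5: X=2, d=4 → hold, X_6=2
t=6: X=2, d=5 → hold, X_7=2
t=7: X=2, d=1 → death, X_8=1
t=8: X=1, d=1 → death, X_9=0
t=9: X=0, d=5 → hold, X_10=0
t=10: X=0, d=1 → hold, X_11=0
t=11: X=0, d=1 → hold, X_12=0

yes


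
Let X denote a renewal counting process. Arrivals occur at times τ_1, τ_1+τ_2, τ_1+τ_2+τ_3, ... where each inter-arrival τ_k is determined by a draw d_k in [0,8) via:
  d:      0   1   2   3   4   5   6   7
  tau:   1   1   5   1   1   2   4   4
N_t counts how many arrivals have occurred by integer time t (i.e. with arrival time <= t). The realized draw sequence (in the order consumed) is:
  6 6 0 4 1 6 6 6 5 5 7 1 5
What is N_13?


draw d_1=6: τ_1=4, arrival time A_1=4
draw d_2=6: τ_2=4, arrival time A_2=8
draw d_3=0: τ_3=1, arrival time A_3=9
draw d_4=4: τ_4=1, arrival time A_4=10
draw d_5=1: τ_5=1, arrival time A_5=11
draw d_6=6: τ_6=4, arrival time A_6=15
draw d_7=6: τ_7=4, arrival time A_7=19
draw d_8=6: τ_8=4, arrival time A_8=23
draw d_9=5: τ_9=2, arrival time A_9=25
draw d_10=5: τ_10=2, arrival time A_10=27
draw d_11=7: τ_11=4, arrival time A_11=31
draw d_12=1: τ_12=1, arrival time A_12=32
draw d_13=5: τ_13=2, arrival time A_13=34
N_t over t=0..13: 0:0 1:0 2:0 3:0 4:1 5:1 6:1 7:1 8:2 9:3 10:4 11:5 12:5 13:5

5


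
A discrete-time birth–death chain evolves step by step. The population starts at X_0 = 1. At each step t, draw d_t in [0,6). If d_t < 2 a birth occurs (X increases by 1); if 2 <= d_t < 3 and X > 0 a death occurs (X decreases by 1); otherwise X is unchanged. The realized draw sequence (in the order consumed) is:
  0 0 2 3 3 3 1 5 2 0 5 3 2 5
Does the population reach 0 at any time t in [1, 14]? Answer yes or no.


no

t=0: X=1, d=0 → birth, X_1=2
t=1: X=2, d=0 → birth, X_2=3
t=2: X=3, d=2 → death, X_3=2
t=3: X=2, d=3 → hold, X_4=2
t=4: X=2, d=3 → hold, X_5=2
t=5: X=2, d=3 → hold, X_6=2
t=6: X=2, d=1 → birth, X_7=3
t=7: X=3, d=5 → hold, X_8=3
t=8: X=3, d=2 → death, X_9=2
t=9: X=2, d=0 → birth, X_10=3
t=10: X=3, d=5 → hold, X_11=3
t=11: X=3, d=3 → hold, X_12=3
t=12: X=3, d=2 → death, X_13=2
t=13: X=2, d=5 → hold, X_14=2


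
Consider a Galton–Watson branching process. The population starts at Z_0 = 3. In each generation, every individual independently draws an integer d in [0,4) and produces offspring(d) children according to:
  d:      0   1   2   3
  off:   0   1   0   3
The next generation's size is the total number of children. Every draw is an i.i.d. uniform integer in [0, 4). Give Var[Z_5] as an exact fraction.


45/2

Outcome values over d=0..3: [0, 1, 0, 3]
Σy = 4, Σy² = 10, M = 4
μ = 4/4 = 1,  σ² = 10/4 − (1)² = 3/2
V_0 = 0, E_0 = 3
V_1 = 3/2·E_0 + (1)²·V_0 = 9/2;  E_1 = 3
V_2 = 3/2·E_1 + (1)²·V_1 = 9;  E_2 = 3
V_3 = 3/2·E_2 + (1)²·V_2 = 27/2;  E_3 = 3
V_4 = 3/2·E_3 + (1)²·V_3 = 18;  E_4 = 3
V_5 = 3/2·E_4 + (1)²·V_4 = 45/2;  E_5 = 3


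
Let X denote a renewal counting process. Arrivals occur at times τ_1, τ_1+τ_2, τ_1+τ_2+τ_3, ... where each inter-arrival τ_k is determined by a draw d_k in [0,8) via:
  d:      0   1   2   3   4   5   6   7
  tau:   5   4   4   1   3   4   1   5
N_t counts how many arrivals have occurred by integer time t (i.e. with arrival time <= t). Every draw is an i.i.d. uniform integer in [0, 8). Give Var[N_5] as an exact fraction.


Inter-arrival values over d=0..7: [5, 4, 4, 1, 3, 4, 1, 5]
Each d has probability 1/8, so the pmf of τ is: f(1) = 1/4, f(3) = 1/8, f(4) = 3/8, f(5) = 1/4
Let p_n(j) = P(N_n = j), with p_0 = [1]. Condition on τ_1: p_n(0) = P(τ > n), and for j >= 1, p_n(j) = Σ_{k<=n} f(k)·p_{n−k}(j−1)
p_1 = [3/4, 1/4]  (j = 0..1)
p_2 = [3/4, 3/16, 1/16]  (j = 0..2)
p_3 = [5/8, 5/16, 3/64, 1/64]  (j = 0..3)
p_4 = [1/4, 5/8, 7/64, 3/256, 1/256]  (j = 0..4)
p_5 = [0, 11/16, 35/128, 9/256, 3/1024, 1/1024]  (j = 0..5)
E[N_5] = Σ j·p_5(j) = 1389/1024;  E[N_5²] = Σ j²·p_5(j) = 2221/1024
Var[N_5] = 2221/1024 − (1389/1024)² = 344983/1048576

344983/1048576


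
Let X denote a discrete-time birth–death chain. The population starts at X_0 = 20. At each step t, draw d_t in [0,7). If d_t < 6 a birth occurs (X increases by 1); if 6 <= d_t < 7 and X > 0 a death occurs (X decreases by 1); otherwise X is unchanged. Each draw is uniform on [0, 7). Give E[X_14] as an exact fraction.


30

X can drop by at most 1 per step and X_0 = 20 > T = 14, so X_t >= 20 − t >= 6 > 0 for every t <= 14: the floor at 0 (the 'and X > 0' condition) never binds. Hence X_14 = X_0 + Σ_{t<14} Y_t with i.i.d. increments Y_t = y(d_t) ∈ {+1, −1, 0}.
Outcome values over d=0..6: [1, 1, 1, 1, 1, 1, -1]
Σy = 5, Σy² = 7, M = 7
μ = 5/7 = 5/7,  σ² = 7/7 − (5/7)² = 24/49
E[X_14] = 20 + 14·(5/7) = 30


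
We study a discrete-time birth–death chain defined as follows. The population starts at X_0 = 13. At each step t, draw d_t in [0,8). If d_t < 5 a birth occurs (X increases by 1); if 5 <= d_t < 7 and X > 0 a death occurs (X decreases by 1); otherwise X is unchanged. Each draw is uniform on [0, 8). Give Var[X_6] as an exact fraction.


141/32

X can drop by at most 1 per step and X_0 = 13 > T = 6, so X_t >= 13 − t >= 7 > 0 for every t <= 6: the floor at 0 (the 'and X > 0' condition) never binds. Hence X_6 = X_0 + Σ_{t<6} Y_t with i.i.d. increments Y_t = y(d_t) ∈ {+1, −1, 0}.
Outcome values over d=0..7: [1, 1, 1, 1, 1, -1, -1, 0]
Σy = 3, Σy² = 7, M = 8
μ = 3/8 = 3/8,  σ² = 7/8 − (3/8)² = 47/64
Independent increments: Var[X_6] = 6·σ² = 6·(47/64) = 141/32


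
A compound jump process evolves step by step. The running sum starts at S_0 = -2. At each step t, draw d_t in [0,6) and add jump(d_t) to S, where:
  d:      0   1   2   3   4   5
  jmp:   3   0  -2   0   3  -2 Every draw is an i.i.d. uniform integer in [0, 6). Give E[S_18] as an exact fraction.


Outcome values over d=0..5: [3, 0, -2, 0, 3, -2]
Σy = 2, Σy² = 26, M = 6
μ = 2/6 = 1/3,  σ² = 26/6 − (1/3)² = 38/9
E[S_18] = -2 + 18·(1/3) = 4

4


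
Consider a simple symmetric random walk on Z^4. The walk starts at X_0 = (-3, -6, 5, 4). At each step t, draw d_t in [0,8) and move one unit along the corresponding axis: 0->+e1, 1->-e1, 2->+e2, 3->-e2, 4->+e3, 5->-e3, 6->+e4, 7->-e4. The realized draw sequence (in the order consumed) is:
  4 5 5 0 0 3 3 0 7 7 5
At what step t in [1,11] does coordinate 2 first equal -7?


6

t=0: X=(-3, -6, 5, 4), d=4 → +e3, X_1=(-3, -6, 6, 4)
t=1: X=(-3, -6, 6, 4), d=5 → -e3, X_2=(-3, -6, 5, 4)
t=2: X=(-3, -6, 5, 4), d=5 → -e3, X_3=(-3, -6, 4, 4)
t=3: X=(-3, -6, 4, 4), d=0 → +e1, X_4=(-2, -6, 4, 4)
t=4: X=(-2, -6, 4, 4), d=0 → +e1, X_5=(-1, -6, 4, 4)
t=5: X=(-1, -6, 4, 4), d=3 → -e2, X_6=(-1, -7, 4, 4)
t=6: X=(-1, -7, 4, 4), d=3 → -e2, X_7=(-1, -8, 4, 4)
t=7: X=(-1, -8, 4, 4), d=0 → +e1, X_8=(0, -8, 4, 4)
t=8: X=(0, -8, 4, 4), d=7 → -e4, X_9=(0, -8, 4, 3)
t=9: X=(0, -8, 4, 3), d=7 → -e4, X_10=(0, -8, 4, 2)
t=10: X=(0, -8, 4, 2), d=5 → -e3, X_11=(0, -8, 3, 2)


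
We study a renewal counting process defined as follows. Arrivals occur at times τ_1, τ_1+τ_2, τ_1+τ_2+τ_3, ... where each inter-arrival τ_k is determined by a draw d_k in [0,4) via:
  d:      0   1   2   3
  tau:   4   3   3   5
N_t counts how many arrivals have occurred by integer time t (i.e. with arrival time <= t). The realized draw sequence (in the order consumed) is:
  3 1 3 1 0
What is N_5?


draw d_1=3: τ_1=5, arrival time A_1=5
draw d_2=1: τ_2=3, arrival time A_2=8
draw d_3=3: τ_3=5, arrival time A_3=13
draw d_4=1: τ_4=3, arrival time A_4=16
draw d_5=0: τ_5=4, arrival time A_5=20
N_t over t=0..5: 0:0 1:0 2:0 3:0 4:0 5:1

1


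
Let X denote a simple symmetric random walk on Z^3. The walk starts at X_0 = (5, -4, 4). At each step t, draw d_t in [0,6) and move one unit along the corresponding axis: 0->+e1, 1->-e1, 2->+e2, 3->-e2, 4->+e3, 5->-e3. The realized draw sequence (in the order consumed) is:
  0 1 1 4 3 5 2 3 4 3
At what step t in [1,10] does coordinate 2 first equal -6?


10

t=0: X=(5, -4, 4), d=0 → +e1, X_1=(6, -4, 4)
t=1: X=(6, -4, 4), d=1 → -e1, X_2=(5, -4, 4)
t=2: X=(5, -4, 4), d=1 → -e1, X_3=(4, -4, 4)
t=3: X=(4, -4, 4), d=4 → +e3, X_4=(4, -4, 5)
t=4: X=(4, -4, 5), d=3 → -e2, X_5=(4, -5, 5)
t=5: X=(4, -5, 5), d=5 → -e3, X_6=(4, -5, 4)
t=6: X=(4, -5, 4), d=2 → +e2, X_7=(4, -4, 4)
t=7: X=(4, -4, 4), d=3 → -e2, X_8=(4, -5, 4)
t=8: X=(4, -5, 4), d=4 → +e3, X_9=(4, -5, 5)
t=9: X=(4, -5, 5), d=3 → -e2, X_10=(4, -6, 5)


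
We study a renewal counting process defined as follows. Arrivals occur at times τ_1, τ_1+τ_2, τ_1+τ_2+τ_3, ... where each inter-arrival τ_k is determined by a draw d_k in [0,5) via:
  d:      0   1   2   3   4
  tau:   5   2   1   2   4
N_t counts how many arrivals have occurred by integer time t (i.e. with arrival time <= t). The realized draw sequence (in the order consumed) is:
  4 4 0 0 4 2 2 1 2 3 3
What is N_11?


2

draw d_1=4: τ_1=4, arrival time A_1=4
draw d_2=4: τ_2=4, arrival time A_2=8
draw d_3=0: τ_3=5, arrival time A_3=13
draw d_4=0: τ_4=5, arrival time A_4=18
draw d_5=4: τ_5=4, arrival time A_5=22
draw d_6=2: τ_6=1, arrival time A_6=23
draw d_7=2: τ_7=1, arrival time A_7=24
draw d_8=1: τ_8=2, arrival time A_8=26
draw d_9=2: τ_9=1, arrival time A_9=27
draw d_10=3: τ_10=2, arrival time A_10=29
draw d_11=3: τ_11=2, arrival time A_11=31
N_t over t=0..11: 0:0 1:0 2:0 3:0 4:1 5:1 6:1 7:1 8:2 9:2 10:2 11:2


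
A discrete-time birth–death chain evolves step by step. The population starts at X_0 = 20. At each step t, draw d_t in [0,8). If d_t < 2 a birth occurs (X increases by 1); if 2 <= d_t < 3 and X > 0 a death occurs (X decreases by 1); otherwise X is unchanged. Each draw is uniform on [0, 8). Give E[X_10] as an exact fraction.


85/4

X can drop by at most 1 per step and X_0 = 20 > T = 10, so X_t >= 20 − t >= 10 > 0 for every t <= 10: the floor at 0 (the 'and X > 0' condition) never binds. Hence X_10 = X_0 + Σ_{t<10} Y_t with i.i.d. increments Y_t = y(d_t) ∈ {+1, −1, 0}.
Outcome values over d=0..7: [1, 1, -1, 0, 0, 0, 0, 0]
Σy = 1, Σy² = 3, M = 8
μ = 1/8 = 1/8,  σ² = 3/8 − (1/8)² = 23/64
E[X_10] = 20 + 10·(1/8) = 85/4


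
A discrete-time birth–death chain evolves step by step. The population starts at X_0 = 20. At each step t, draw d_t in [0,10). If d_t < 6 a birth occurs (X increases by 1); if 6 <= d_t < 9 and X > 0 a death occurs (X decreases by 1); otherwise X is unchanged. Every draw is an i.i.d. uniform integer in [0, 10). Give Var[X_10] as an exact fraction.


X can drop by at most 1 per step and X_0 = 20 > T = 10, so X_t >= 20 − t >= 10 > 0 for every t <= 10: the floor at 0 (the 'and X > 0' condition) never binds. Hence X_10 = X_0 + Σ_{t<10} Y_t with i.i.d. increments Y_t = y(d_t) ∈ {+1, −1, 0}.
Outcome values over d=0..9: [1, 1, 1, 1, 1, 1, -1, -1, -1, 0]
Σy = 3, Σy² = 9, M = 10
μ = 3/10 = 3/10,  σ² = 9/10 − (3/10)² = 81/100
Independent increments: Var[X_10] = 10·σ² = 10·(81/100) = 81/10

81/10


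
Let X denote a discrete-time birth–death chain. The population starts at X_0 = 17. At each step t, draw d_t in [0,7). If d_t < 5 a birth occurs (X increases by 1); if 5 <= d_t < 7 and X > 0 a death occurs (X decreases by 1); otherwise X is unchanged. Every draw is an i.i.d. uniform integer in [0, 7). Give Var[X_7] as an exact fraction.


40/7

X can drop by at most 1 per step and X_0 = 17 > T = 7, so X_t >= 17 − t >= 10 > 0 for every t <= 7: the floor at 0 (the 'and X > 0' condition) never binds. Hence X_7 = X_0 + Σ_{t<7} Y_t with i.i.d. increments Y_t = y(d_t) ∈ {+1, −1, 0}.
Outcome values over d=0..6: [1, 1, 1, 1, 1, -1, -1]
Σy = 3, Σy² = 7, M = 7
μ = 3/7 = 3/7,  σ² = 7/7 − (3/7)² = 40/49
Independent increments: Var[X_7] = 7·σ² = 7·(40/49) = 40/7


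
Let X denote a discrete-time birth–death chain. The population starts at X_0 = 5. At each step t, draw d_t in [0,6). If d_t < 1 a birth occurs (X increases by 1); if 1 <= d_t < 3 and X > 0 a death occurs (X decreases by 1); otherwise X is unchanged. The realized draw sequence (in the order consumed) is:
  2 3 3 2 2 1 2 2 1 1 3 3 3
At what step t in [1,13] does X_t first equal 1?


6

t=0: X=5, d=2 → death, X_1=4
t=1: X=4, d=3 → hold, X_2=4
t=2: X=4, d=3 → hold, X_3=4
t=3: X=4, d=2 → death, X_4=3
t=4: X=3, d=2 → death, X_5=2
t=5: X=2, d=1 → death, X_6=1
t=6: X=1, d=2 → death, X_7=0
t=7: X=0, d=2 → hold, X_8=0
t=8: X=0, d=1 → hold, X_9=0
t=9: X=0, d=1 → hold, X_10=0
t=10: X=0, d=3 → hold, X_11=0
t=11: X=0, d=3 → hold, X_12=0
t=12: X=0, d=3 → hold, X_13=0


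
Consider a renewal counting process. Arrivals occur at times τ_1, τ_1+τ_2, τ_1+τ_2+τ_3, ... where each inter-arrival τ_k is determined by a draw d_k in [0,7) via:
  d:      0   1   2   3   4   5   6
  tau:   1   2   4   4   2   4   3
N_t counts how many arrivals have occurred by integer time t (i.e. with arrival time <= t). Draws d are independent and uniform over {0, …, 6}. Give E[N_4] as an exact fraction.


Inter-arrival values over d=0..6: [1, 2, 4, 4, 2, 4, 3]
Each d has probability 1/7, so the pmf of τ is: f(1) = 1/7, f(2) = 2/7, f(3) = 1/7, f(4) = 3/7
Renewal equation for m(n) = E[N_n]: condition on τ_1 = k (if k <= n, one arrival plus a fresh copy on the remaining n−k steps): m(n) = F(n) + Σ_{k<=n} f(k)·m(n−k), where F(n) = P(τ <= n) and m(0) = 0
m(1) = F(1) = 1/7
m(2) = F(2) + f(1)·m(1) = 3/7 + 1/7·1/7 = 22/49
m(3) = F(3) + f(1)·m(2) + f(2)·m(1) = 4/7 + 1/7·22/49 + 2/7·1/7 = 232/343
m(4) = F(4) + f(1)·m(3) + f(2)·m(2) + f(3)·m(1) = 1 + 1/7·232/343 + 2/7·22/49 + 1/7·1/7 = 2990/2401
E[N_4] = m(4) = 2990/2401

2990/2401


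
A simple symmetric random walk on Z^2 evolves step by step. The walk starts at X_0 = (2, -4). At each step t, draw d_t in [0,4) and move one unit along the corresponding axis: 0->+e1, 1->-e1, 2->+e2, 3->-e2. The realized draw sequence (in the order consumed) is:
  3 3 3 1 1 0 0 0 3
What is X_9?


t=0: X=(2, -4), d=3 → -e2, X_1=(2, -5)
t=1: X=(2, -5), d=3 → -e2, X_2=(2, -6)
t=2: X=(2, -6), d=3 → -e2, X_3=(2, -7)
t=3: X=(2, -7), d=1 → -e1, X_4=(1, -7)
t=4: X=(1, -7), d=1 → -e1, X_5=(0, -7)
t=5: X=(0, -7), d=0 → +e1, X_6=(1, -7)
t=6: X=(1, -7), d=0 → +e1, X_7=(2, -7)
t=7: X=(2, -7), d=0 → +e1, X_8=(3, -7)
t=8: X=(3, -7), d=3 → -e2, X_9=(3, -8)

(3, -8)


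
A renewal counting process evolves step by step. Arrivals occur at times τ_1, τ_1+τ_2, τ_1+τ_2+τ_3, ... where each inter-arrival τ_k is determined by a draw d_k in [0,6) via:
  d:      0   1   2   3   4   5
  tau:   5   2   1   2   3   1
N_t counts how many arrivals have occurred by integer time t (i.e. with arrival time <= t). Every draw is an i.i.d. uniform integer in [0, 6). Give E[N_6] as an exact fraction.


7159/2916

Inter-arrival values over d=0..5: [5, 2, 1, 2, 3, 1]
Each d has probability 1/6, so the pmf of τ is: f(1) = 1/3, f(2) = 1/3, f(3) = 1/6, f(5) = 1/6
Renewal equation for m(n) = E[N_n]: condition on τ_1 = k (if k <= n, one arrival plus a fresh copy on the remaining n−k steps): m(n) = F(n) + Σ_{k<=n} f(k)·m(n−k), where F(n) = P(τ <= n) and m(0) = 0
m(1) = F(1) = 1/3
m(2) = F(2) + f(1)·m(1) = 2/3 + 1/3·1/3 = 7/9
m(3) = F(3) + f(1)·m(2) + f(2)·m(1) = 5/6 + 1/3·7/9 + 1/3·1/3 = 65/54
m(4) = F(4) + f(1)·m(3) + f(2)·m(2) + f(3)·m(1) = 5/6 + 1/3·65/54 + 1/3·7/9 + 1/6·1/3 = 251/162
m(5) = F(5) + f(1)·m(4) + f(2)·m(3) + f(3)·m(2) = 1 + 1/3·251/162 + 1/3·65/54 + 1/6·7/9 = 995/486
m(6) = F(6) + f(1)·m(5) + f(2)·m(4) + f(3)·m(3) + f(5)·m(1) = 1 + 1/3·995/486 + 1/3·251/162 + 1/6·65/54 + 1/6·1/3 = 7159/2916
E[N_6] = m(6) = 7159/2916


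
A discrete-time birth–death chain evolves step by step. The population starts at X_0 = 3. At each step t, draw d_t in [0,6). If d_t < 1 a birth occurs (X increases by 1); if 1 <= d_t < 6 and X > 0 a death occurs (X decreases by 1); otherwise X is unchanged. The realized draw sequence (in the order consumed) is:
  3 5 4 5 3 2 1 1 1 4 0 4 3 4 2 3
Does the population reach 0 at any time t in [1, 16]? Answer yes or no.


yes

t=0: X=3, d=3 → death, X_1=2
t=1: X=2, d=5 → death, X_2=1
t=2: X=1, d=4 → death, X_3=0
t=3: X=0, d=5 → hold, X_4=0
t=4: X=0, d=3 → hold, X_5=0
t=5: X=0, d=2 → hold, X_6=0
t=6: X=0, d=1 → hold, X_7=0
t=7: X=0, d=1 → hold, X_8=0
t=8: X=0, d=1 → hold, X_9=0
t=9: X=0, d=4 → hold, X_10=0
t=10: X=0, d=0 → birth, X_11=1
t=11: X=1, d=4 → death, X_12=0
t=12: X=0, d=3 → hold, X_13=0
t=13: X=0, d=4 → hold, X_14=0
t=14: X=0, d=2 → hold, X_15=0
t=15: X=0, d=3 → hold, X_16=0


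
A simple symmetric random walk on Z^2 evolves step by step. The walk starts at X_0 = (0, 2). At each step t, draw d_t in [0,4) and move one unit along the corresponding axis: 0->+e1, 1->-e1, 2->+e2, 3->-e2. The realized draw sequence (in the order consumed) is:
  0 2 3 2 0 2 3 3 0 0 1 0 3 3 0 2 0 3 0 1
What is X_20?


t=0: X=(0, 2), d=0 → +e1, X_1=(1, 2)
t=1: X=(1, 2), d=2 → +e2, X_2=(1, 3)
t=2: X=(1, 3), d=3 → -e2, X_3=(1, 2)
t=3: X=(1, 2), d=2 → +e2, X_4=(1, 3)
t=4: X=(1, 3), d=0 → +e1, X_5=(2, 3)
t=5: X=(2, 3), d=2 → +e2, X_6=(2, 4)
t=6: X=(2, 4), d=3 → -e2, X_7=(2, 3)
t=7: X=(2, 3), d=3 → -e2, X_8=(2, 2)
t=8: X=(2, 2), d=0 → +e1, X_9=(3, 2)
t=9: X=(3, 2), d=0 → +e1, X_10=(4, 2)
t=10: X=(4, 2), d=1 → -e1, X_11=(3, 2)
t=11: X=(3, 2), d=0 → +e1, X_12=(4, 2)
t=12: X=(4, 2), d=3 → -e2, X_13=(4, 1)
t=13: X=(4, 1), d=3 → -e2, X_14=(4, 0)
t=14: X=(4, 0), d=0 → +e1, X_15=(5, 0)
t=15: X=(5, 0), d=2 → +e2, X_16=(5, 1)
t=16: X=(5, 1), d=0 → +e1, X_17=(6, 1)
t=17: X=(6, 1), d=3 → -e2, X_18=(6, 0)
t=18: X=(6, 0), d=0 → +e1, X_19=(7, 0)
t=19: X=(7, 0), d=1 → -e1, X_20=(6, 0)

(6, 0)


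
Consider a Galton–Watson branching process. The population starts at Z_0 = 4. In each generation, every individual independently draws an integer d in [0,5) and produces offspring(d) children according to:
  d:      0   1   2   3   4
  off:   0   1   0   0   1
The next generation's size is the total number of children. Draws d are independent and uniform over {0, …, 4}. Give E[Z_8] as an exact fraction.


Outcome values over d=0..4: [0, 1, 0, 0, 1]
Σy = 2, Σy² = 2, M = 5
μ = 2/5 = 2/5,  σ² = 2/5 − (2/5)² = 6/25
E[Z_0] = 4
E[Z_1] = 2/5·E[Z_0] = 8/5
E[Z_2] = 2/5·E[Z_1] = 16/25
E[Z_3] = 2/5·E[Z_2] = 32/125
E[Z_4] = 2/5·E[Z_3] = 64/625
E[Z_5] = 2/5·E[Z_4] = 128/3125
E[Z_6] = 2/5·E[Z_5] = 256/15625
E[Z_7] = 2/5·E[Z_6] = 512/78125
E[Z_8] = 2/5·E[Z_7] = 1024/390625

1024/390625


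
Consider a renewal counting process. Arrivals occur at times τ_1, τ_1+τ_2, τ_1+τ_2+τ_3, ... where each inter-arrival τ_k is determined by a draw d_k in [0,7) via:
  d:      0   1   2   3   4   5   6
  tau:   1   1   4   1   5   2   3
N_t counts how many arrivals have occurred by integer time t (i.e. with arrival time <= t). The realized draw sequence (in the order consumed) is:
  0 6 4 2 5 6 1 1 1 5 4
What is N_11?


3

draw d_1=0: τ_1=1, arrival time A_1=1
draw d_2=6: τ_2=3, arrival time A_2=4
draw d_3=4: τ_3=5, arrival time A_3=9
draw d_4=2: τ_4=4, arrival time A_4=13
draw d_5=5: τ_5=2, arrival time A_5=15
draw d_6=6: τ_6=3, arrival time A_6=18
draw d_7=1: τ_7=1, arrival time A_7=19
draw d_8=1: τ_8=1, arrival time A_8=20
draw d_9=1: τ_9=1, arrival time A_9=21
draw d_10=5: τ_10=2, arrival time A_10=23
draw d_11=4: τ_11=5, arrival time A_11=28
N_t over t=0..11: 0:0 1:1 2:1 3:1 4:2 5:2 6:2 7:2 8:2 9:3 10:3 11:3


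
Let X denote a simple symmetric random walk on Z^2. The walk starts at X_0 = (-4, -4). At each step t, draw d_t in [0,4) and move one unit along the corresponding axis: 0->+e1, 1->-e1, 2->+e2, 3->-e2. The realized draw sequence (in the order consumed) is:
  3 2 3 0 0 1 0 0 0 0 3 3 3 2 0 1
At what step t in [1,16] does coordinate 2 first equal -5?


1

t=0: X=(-4, -4), d=3 → -e2, X_1=(-4, -5)
t=1: X=(-4, -5), d=2 → +e2, X_2=(-4, -4)
t=2: X=(-4, -4), d=3 → -e2, X_3=(-4, -5)
t=3: X=(-4, -5), d=0 → +e1, X_4=(-3, -5)
t=4: X=(-3, -5), d=0 → +e1, X_5=(-2, -5)
t=5: X=(-2, -5), d=1 → -e1, X_6=(-3, -5)
t=6: X=(-3, -5), d=0 → +e1, X_7=(-2, -5)
t=7: X=(-2, -5), d=0 → +e1, X_8=(-1, -5)
t=8: X=(-1, -5), d=0 → +e1, X_9=(0, -5)
t=9: X=(0, -5), d=0 → +e1, X_10=(1, -5)
t=10: X=(1, -5), d=3 → -e2, X_11=(1, -6)
t=11: X=(1, -6), d=3 → -e2, X_12=(1, -7)
t=12: X=(1, -7), d=3 → -e2, X_13=(1, -8)
t=13: X=(1, -8), d=2 → +e2, X_14=(1, -7)
t=14: X=(1, -7), d=0 → +e1, X_15=(2, -7)
t=15: X=(2, -7), d=1 → -e1, X_16=(1, -7)


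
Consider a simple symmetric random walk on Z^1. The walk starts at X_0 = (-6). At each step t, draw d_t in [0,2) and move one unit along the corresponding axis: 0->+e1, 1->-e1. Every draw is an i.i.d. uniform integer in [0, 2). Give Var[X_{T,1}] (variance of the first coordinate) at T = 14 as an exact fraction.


14

Outcome values over d=0..1: [1, -1]
Σy = 0, Σy² = 2, M = 2
μ = 0/2 = 0,  σ² = 2/2 − (0)² = 1
Independent increments: Var[X_14] = 14·σ² = 14·(1) = 14


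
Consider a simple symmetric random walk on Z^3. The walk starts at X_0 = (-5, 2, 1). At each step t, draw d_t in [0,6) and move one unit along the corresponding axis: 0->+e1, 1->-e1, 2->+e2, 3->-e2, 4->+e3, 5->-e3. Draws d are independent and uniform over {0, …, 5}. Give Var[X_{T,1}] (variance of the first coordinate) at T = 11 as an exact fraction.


11/3

Outcome values over d=0..5: [1, -1, 0, 0, 0, 0]
Σy = 0, Σy² = 2, M = 6
μ = 0/6 = 0,  σ² = 2/6 − (0)² = 1/3
Independent increments: Var[X_11] = 11·σ² = 11·(1/3) = 11/3


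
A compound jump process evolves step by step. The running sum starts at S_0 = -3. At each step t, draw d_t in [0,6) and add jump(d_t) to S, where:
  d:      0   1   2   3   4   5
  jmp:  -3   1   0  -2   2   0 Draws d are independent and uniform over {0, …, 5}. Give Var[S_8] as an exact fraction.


Outcome values over d=0..5: [-3, 1, 0, -2, 2, 0]
Σy = -2, Σy² = 18, M = 6
μ = -2/6 = -1/3,  σ² = 18/6 − (-1/3)² = 26/9
Independent increments: Var[S_8] = 8·σ² = 8·(26/9) = 208/9

208/9


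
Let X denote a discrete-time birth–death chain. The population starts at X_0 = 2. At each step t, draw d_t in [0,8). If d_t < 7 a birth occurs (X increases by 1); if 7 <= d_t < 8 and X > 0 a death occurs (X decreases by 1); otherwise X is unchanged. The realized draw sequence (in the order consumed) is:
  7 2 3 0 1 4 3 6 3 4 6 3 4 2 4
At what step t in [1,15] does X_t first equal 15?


15

t=0: X=2, d=7 → death, X_1=1
t=1: X=1, d=2 → birth, X_2=2
t=2: X=2, d=3 → birth, X_3=3
t=3: X=3, d=0 → birth, X_4=4
t=4: X=4, d=1 → birth, X_5=5
t=5: X=5, d=4 → birth, X_6=6
t=6: X=6, d=3 → birth, X_7=7
t=7: X=7, d=6 → birth, X_8=8
t=8: X=8, d=3 → birth, X_9=9
t=9: X=9, d=4 → birth, X_10=10
t=10: X=10, d=6 → birth, X_11=11
t=11: X=11, d=3 → birth, X_12=12
t=12: X=12, d=4 → birth, X_13=13
t=13: X=13, d=2 → birth, X_14=14
t=14: X=14, d=4 → birth, X_15=15


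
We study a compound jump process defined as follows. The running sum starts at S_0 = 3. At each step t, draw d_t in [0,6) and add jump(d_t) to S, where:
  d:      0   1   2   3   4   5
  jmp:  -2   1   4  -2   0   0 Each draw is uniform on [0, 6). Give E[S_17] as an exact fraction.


35/6

Outcome values over d=0..5: [-2, 1, 4, -2, 0, 0]
Σy = 1, Σy² = 25, M = 6
μ = 1/6 = 1/6,  σ² = 25/6 − (1/6)² = 149/36
E[S_17] = 3 + 17·(1/6) = 35/6


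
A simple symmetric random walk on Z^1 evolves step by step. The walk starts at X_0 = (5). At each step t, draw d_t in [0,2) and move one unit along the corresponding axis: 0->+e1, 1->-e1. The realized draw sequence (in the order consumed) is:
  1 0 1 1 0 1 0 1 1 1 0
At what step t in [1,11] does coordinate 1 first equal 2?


t=0: X=(5), d=1 → -e1, X_1=(4)
t=1: X=(4), d=0 → +e1, X_2=(5)
t=2: X=(5), d=1 → -e1, X_3=(4)
t=3: X=(4), d=1 → -e1, X_4=(3)
t=4: X=(3), d=0 → +e1, X_5=(4)
t=5: X=(4), d=1 → -e1, X_6=(3)
t=6: X=(3), d=0 → +e1, X_7=(4)
t=7: X=(4), d=1 → -e1, X_8=(3)
t=8: X=(3), d=1 → -e1, X_9=(2)
t=9: X=(2), d=1 → -e1, X_10=(1)
t=10: X=(1), d=0 → +e1, X_11=(2)

9


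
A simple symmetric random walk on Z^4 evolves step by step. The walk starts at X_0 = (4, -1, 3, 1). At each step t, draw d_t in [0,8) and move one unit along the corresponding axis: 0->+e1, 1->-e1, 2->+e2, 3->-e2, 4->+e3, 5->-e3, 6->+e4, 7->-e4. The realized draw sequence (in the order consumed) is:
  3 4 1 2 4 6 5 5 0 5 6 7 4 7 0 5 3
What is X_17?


(5, -2, 2, 1)

t=0: X=(4, -1, 3, 1), d=3 → -e2, X_1=(4, -2, 3, 1)
t=1: X=(4, -2, 3, 1), d=4 → +e3, X_2=(4, -2, 4, 1)
t=2: X=(4, -2, 4, 1), d=1 → -e1, X_3=(3, -2, 4, 1)
t=3: X=(3, -2, 4, 1), d=2 → +e2, X_4=(3, -1, 4, 1)
t=4: X=(3, -1, 4, 1), d=4 → +e3, X_5=(3, -1, 5, 1)
t=5: X=(3, -1, 5, 1), d=6 → +e4, X_6=(3, -1, 5, 2)
t=6: X=(3, -1, 5, 2), d=5 → -e3, X_7=(3, -1, 4, 2)
t=7: X=(3, -1, 4, 2), d=5 → -e3, X_8=(3, -1, 3, 2)
t=8: X=(3, -1, 3, 2), d=0 → +e1, X_9=(4, -1, 3, 2)
t=9: X=(4, -1, 3, 2), d=5 → -e3, X_10=(4, -1, 2, 2)
t=10: X=(4, -1, 2, 2), d=6 → +e4, X_11=(4, -1, 2, 3)
t=11: X=(4, -1, 2, 3), d=7 → -e4, X_12=(4, -1, 2, 2)
t=12: X=(4, -1, 2, 2), d=4 → +e3, X_13=(4, -1, 3, 2)
t=13: X=(4, -1, 3, 2), d=7 → -e4, X_14=(4, -1, 3, 1)
t=14: X=(4, -1, 3, 1), d=0 → +e1, X_15=(5, -1, 3, 1)
t=15: X=(5, -1, 3, 1), d=5 → -e3, X_16=(5, -1, 2, 1)
t=16: X=(5, -1, 2, 1), d=3 → -e2, X_17=(5, -2, 2, 1)


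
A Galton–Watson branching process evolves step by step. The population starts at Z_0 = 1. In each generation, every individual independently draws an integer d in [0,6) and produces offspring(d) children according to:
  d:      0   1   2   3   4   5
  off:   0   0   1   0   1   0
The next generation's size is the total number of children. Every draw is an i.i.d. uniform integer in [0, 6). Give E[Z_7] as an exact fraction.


1/2187

Outcome values over d=0..5: [0, 0, 1, 0, 1, 0]
Σy = 2, Σy² = 2, M = 6
μ = 2/6 = 1/3,  σ² = 2/6 − (1/3)² = 2/9
E[Z_0] = 1
E[Z_1] = 1/3·E[Z_0] = 1/3
E[Z_2] = 1/3·E[Z_1] = 1/9
E[Z_3] = 1/3·E[Z_2] = 1/27
E[Z_4] = 1/3·E[Z_3] = 1/81
E[Z_5] = 1/3·E[Z_4] = 1/243
E[Z_6] = 1/3·E[Z_5] = 1/729
E[Z_7] = 1/3·E[Z_6] = 1/2187


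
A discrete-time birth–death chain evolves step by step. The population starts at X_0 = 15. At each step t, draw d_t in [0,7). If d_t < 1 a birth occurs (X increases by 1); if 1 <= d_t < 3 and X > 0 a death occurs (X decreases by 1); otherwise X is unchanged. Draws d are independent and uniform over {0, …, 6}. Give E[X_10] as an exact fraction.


X can drop by at most 1 per step and X_0 = 15 > T = 10, so X_t >= 15 − t >= 5 > 0 for every t <= 10: the floor at 0 (the 'and X > 0' condition) never binds. Hence X_10 = X_0 + Σ_{t<10} Y_t with i.i.d. increments Y_t = y(d_t) ∈ {+1, −1, 0}.
Outcome values over d=0..6: [1, -1, -1, 0, 0, 0, 0]
Σy = -1, Σy² = 3, M = 7
μ = -1/7 = -1/7,  σ² = 3/7 − (-1/7)² = 20/49
E[X_10] = 15 + 10·(-1/7) = 95/7

95/7


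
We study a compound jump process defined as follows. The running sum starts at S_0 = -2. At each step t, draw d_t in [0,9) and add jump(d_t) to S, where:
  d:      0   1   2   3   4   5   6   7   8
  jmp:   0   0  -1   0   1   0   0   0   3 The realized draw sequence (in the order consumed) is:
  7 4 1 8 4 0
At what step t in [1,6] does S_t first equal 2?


t=0: S=-2, d=7, jump=0, S_1=-2
t=1: S=-2, d=4, jump=1, S_2=-1
t=2: S=-1, d=1, jump=0, S_3=-1
t=3: S=-1, d=8, jump=3, S_4=2
t=4: S=2, d=4, jump=1, S_5=3
t=5: S=3, d=0, jump=0, S_6=3

4


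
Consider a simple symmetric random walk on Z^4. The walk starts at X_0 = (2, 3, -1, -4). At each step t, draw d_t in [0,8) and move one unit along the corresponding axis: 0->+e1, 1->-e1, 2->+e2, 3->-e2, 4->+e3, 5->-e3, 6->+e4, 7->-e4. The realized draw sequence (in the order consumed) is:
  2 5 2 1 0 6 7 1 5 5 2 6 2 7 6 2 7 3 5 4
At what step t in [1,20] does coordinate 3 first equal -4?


10

t=0: X=(2, 3, -1, -4), d=2 → +e2, X_1=(2, 4, -1, -4)
t=1: X=(2, 4, -1, -4), d=5 → -e3, X_2=(2, 4, -2, -4)
t=2: X=(2, 4, -2, -4), d=2 → +e2, X_3=(2, 5, -2, -4)
t=3: X=(2, 5, -2, -4), d=1 → -e1, X_4=(1, 5, -2, -4)
t=4: X=(1, 5, -2, -4), d=0 → +e1, X_5=(2, 5, -2, -4)
t=5: X=(2, 5, -2, -4), d=6 → +e4, X_6=(2, 5, -2, -3)
t=6: X=(2, 5, -2, -3), d=7 → -e4, X_7=(2, 5, -2, -4)
t=7: X=(2, 5, -2, -4), d=1 → -e1, X_8=(1, 5, -2, -4)
t=8: X=(1, 5, -2, -4), d=5 → -e3, X_9=(1, 5, -3, -4)
t=9: X=(1, 5, -3, -4), d=5 → -e3, X_10=(1, 5, -4, -4)
t=10: X=(1, 5, -4, -4), d=2 → +e2, X_11=(1, 6, -4, -4)
t=11: X=(1, 6, -4, -4), d=6 → +e4, X_12=(1, 6, -4, -3)
t=12: X=(1, 6, -4, -3), d=2 → +e2, X_13=(1, 7, -4, -3)
t=13: X=(1, 7, -4, -3), d=7 → -e4, X_14=(1, 7, -4, -4)
t=14: X=(1, 7, -4, -4), d=6 → +e4, X_15=(1, 7, -4, -3)
t=15: X=(1, 7, -4, -3), d=2 → +e2, X_16=(1, 8, -4, -3)
t=16: X=(1, 8, -4, -3), d=7 → -e4, X_17=(1, 8, -4, -4)
t=17: X=(1, 8, -4, -4), d=3 → -e2, X_18=(1, 7, -4, -4)
t=18: X=(1, 7, -4, -4), d=5 → -e3, X_19=(1, 7, -5, -4)
t=19: X=(1, 7, -5, -4), d=4 → +e3, X_20=(1, 7, -4, -4)


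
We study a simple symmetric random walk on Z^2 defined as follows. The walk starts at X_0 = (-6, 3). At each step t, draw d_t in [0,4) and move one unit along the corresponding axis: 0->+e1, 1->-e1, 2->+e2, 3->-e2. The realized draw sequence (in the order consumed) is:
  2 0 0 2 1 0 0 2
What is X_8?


t=0: X=(-6, 3), d=2 → +e2, X_1=(-6, 4)
t=1: X=(-6, 4), d=0 → +e1, X_2=(-5, 4)
t=2: X=(-5, 4), d=0 → +e1, X_3=(-4, 4)
t=3: X=(-4, 4), d=2 → +e2, X_4=(-4, 5)
t=4: X=(-4, 5), d=1 → -e1, X_5=(-5, 5)
t=5: X=(-5, 5), d=0 → +e1, X_6=(-4, 5)
t=6: X=(-4, 5), d=0 → +e1, X_7=(-3, 5)
t=7: X=(-3, 5), d=2 → +e2, X_8=(-3, 6)

(-3, 6)


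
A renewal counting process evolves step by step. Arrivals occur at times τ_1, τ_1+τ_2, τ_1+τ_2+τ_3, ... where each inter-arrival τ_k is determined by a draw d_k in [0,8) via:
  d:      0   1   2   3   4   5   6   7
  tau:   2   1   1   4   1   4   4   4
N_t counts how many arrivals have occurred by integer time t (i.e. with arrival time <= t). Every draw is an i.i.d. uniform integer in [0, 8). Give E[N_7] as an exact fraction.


Inter-arrival values over d=0..7: [2, 1, 1, 4, 1, 4, 4, 4]
Each d has probability 1/8, so the pmf of τ is: f(1) = 3/8, f(2) = 1/8, f(4) = 1/2
Renewal equation for m(n) = E[N_n]: condition on τ_1 = k (if k <= n, one arrival plus a fresh copy on the remaining n−k steps): m(n) = F(n) + Σ_{k<=n} f(k)·m(n−k), where F(n) = P(τ <= n) and m(0) = 0
m(1) = F(1) = 3/8
m(2) = F(2) + f(1)·m(1) = 1/2 + 3/8·3/8 = 41/64
m(3) = F(3) + f(1)·m(2) + f(2)·m(1) = 1/2 + 3/8·41/64 + 1/8·3/8 = 403/512
m(4) = F(4) + f(1)·m(3) + f(2)·m(2) = 1 + 3/8·403/512 + 1/8·41/64 = 5633/4096
m(5) = F(5) + f(1)·m(4) + f(2)·m(3) + f(4)·m(1) = 1 + 3/8·5633/4096 + 1/8·403/512 + 1/2·3/8 = 59035/32768
m(6) = F(6) + f(1)·m(5) + f(2)·m(4) + f(4)·m(2) = 1 + 3/8·59035/32768 + 1/8·5633/4096 + 1/2·41/64 = 568281/262144
m(7) = F(7) + f(1)·m(6) + f(2)·m(5) + f(4)·m(3) = 1 + 3/8·568281/262144 + 1/8·59035/32768 + 1/2·403/512 = 5099619/2097152
E[N_7] = m(7) = 5099619/2097152

5099619/2097152


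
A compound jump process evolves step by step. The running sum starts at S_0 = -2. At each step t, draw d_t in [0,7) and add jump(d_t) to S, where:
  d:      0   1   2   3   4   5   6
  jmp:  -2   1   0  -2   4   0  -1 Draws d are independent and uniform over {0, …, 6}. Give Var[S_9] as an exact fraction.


234/7

Outcome values over d=0..6: [-2, 1, 0, -2, 4, 0, -1]
Σy = 0, Σy² = 26, M = 7
μ = 0/7 = 0,  σ² = 26/7 − (0)² = 26/7
Independent increments: Var[S_9] = 9·σ² = 9·(26/7) = 234/7


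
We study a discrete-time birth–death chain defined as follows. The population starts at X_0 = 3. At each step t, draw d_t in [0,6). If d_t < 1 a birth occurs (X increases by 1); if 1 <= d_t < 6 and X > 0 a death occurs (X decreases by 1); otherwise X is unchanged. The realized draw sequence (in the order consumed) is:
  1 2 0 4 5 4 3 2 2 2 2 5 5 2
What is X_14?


0

t=0: X=3, d=1 → death, X_1=2
t=1: X=2, d=2 → death, X_2=1
t=2: X=1, d=0 → birth, X_3=2
t=3: X=2, d=4 → death, X_4=1
t=4: X=1, d=5 → death, X_5=0
t=5: X=0, d=4 → hold, X_6=0
t=6: X=0, d=3 → hold, X_7=0
t=7: X=0, d=2 → hold, X_8=0
t=8: X=0, d=2 → hold, X_9=0
t=9: X=0, d=2 → hold, X_10=0
t=10: X=0, d=2 → hold, X_11=0
t=11: X=0, d=5 → hold, X_12=0
t=12: X=0, d=5 → hold, X_13=0
t=13: X=0, d=2 → hold, X_14=0


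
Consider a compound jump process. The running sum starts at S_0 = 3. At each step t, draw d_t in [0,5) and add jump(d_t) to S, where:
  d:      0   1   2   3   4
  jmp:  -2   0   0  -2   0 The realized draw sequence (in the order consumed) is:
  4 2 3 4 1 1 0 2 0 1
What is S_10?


-3

t=0: S=3, d=4, jump=0, S_1=3
t=1: S=3, d=2, jump=0, S_2=3
t=2: S=3, d=3, jump=-2, S_3=1
t=3: S=1, d=4, jump=0, S_4=1
t=4: S=1, d=1, jump=0, S_5=1
t=5: S=1, d=1, jump=0, S_6=1
t=6: S=1, d=0, jump=-2, S_7=-1
t=7: S=-1, d=2, jump=0, S_8=-1
t=8: S=-1, d=0, jump=-2, S_9=-3
t=9: S=-3, d=1, jump=0, S_10=-3


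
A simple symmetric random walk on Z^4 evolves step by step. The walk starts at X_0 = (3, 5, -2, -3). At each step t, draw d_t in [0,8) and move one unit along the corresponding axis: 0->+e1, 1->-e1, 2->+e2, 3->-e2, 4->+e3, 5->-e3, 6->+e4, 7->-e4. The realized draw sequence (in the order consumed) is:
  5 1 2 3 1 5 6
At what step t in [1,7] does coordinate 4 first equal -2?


7

t=0: X=(3, 5, -2, -3), d=5 → -e3, X_1=(3, 5, -3, -3)
t=1: X=(3, 5, -3, -3), d=1 → -e1, X_2=(2, 5, -3, -3)
t=2: X=(2, 5, -3, -3), d=2 → +e2, X_3=(2, 6, -3, -3)
t=3: X=(2, 6, -3, -3), d=3 → -e2, X_4=(2, 5, -3, -3)
t=4: X=(2, 5, -3, -3), d=1 → -e1, X_5=(1, 5, -3, -3)
t=5: X=(1, 5, -3, -3), d=5 → -e3, X_6=(1, 5, -4, -3)
t=6: X=(1, 5, -4, -3), d=6 → +e4, X_7=(1, 5, -4, -2)


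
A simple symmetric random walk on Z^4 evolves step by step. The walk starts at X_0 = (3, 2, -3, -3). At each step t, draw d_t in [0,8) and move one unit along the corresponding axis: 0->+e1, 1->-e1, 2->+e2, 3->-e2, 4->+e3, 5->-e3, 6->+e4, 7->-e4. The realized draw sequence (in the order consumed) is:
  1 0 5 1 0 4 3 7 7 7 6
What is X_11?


t=0: X=(3, 2, -3, -3), d=1 → -e1, X_1=(2, 2, -3, -3)
t=1: X=(2, 2, -3, -3), d=0 → +e1, X_2=(3, 2, -3, -3)
t=2: X=(3, 2, -3, -3), d=5 → -e3, X_3=(3, 2, -4, -3)
t=3: X=(3, 2, -4, -3), d=1 → -e1, X_4=(2, 2, -4, -3)
t=4: X=(2, 2, -4, -3), d=0 → +e1, X_5=(3, 2, -4, -3)
t=5: X=(3, 2, -4, -3), d=4 → +e3, X_6=(3, 2, -3, -3)
t=6: X=(3, 2, -3, -3), d=3 → -e2, X_7=(3, 1, -3, -3)
t=7: X=(3, 1, -3, -3), d=7 → -e4, X_8=(3, 1, -3, -4)
t=8: X=(3, 1, -3, -4), d=7 → -e4, X_9=(3, 1, -3, -5)
t=9: X=(3, 1, -3, -5), d=7 → -e4, X_10=(3, 1, -3, -6)
t=10: X=(3, 1, -3, -6), d=6 → +e4, X_11=(3, 1, -3, -5)

(3, 1, -3, -5)


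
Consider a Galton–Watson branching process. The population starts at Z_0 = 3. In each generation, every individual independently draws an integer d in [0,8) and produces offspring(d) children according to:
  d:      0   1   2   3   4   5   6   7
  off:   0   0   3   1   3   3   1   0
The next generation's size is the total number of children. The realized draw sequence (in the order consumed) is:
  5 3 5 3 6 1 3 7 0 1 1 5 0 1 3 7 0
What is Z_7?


0

gen 0: Z_0=3, draws=[5, 3, 5], offspring=[3, 1, 3], Z_1=7
gen 1: Z_1=7, draws=[3, 6, 1, 3, 7, 0, 1], offspring=[1, 1, 0, 1, 0, 0, 0], Z_2=3
gen 2: Z_2=3, draws=[1, 5, 0], offspring=[0, 3, 0], Z_3=3
gen 3: Z_3=3, draws=[1, 3, 7], offspring=[0, 1, 0], Z_4=1
gen 4: Z_4=1, draws=[0], offspring=[0], Z_5=0
gen 5: Z_5=0, draws=[], offspring=[], Z_6=0
gen 6: Z_6=0, draws=[], offspring=[], Z_7=0


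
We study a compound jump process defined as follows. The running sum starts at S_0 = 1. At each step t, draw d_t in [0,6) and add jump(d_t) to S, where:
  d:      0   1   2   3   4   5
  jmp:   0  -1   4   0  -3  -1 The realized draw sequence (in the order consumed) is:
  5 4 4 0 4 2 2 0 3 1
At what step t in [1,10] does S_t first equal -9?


t=0: S=1, d=5, jump=-1, S_1=0
t=1: S=0, d=4, jump=-3, S_2=-3
t=2: S=-3, d=4, jump=-3, S_3=-6
t=3: S=-6, d=0, jump=0, S_4=-6
t=4: S=-6, d=4, jump=-3, S_5=-9
t=5: S=-9, d=2, jump=4, S_6=-5
t=6: S=-5, d=2, jump=4, S_7=-1
t=7: S=-1, d=0, jump=0, S_8=-1
t=8: S=-1, d=3, jump=0, S_9=-1
t=9: S=-1, d=1, jump=-1, S_10=-2

5


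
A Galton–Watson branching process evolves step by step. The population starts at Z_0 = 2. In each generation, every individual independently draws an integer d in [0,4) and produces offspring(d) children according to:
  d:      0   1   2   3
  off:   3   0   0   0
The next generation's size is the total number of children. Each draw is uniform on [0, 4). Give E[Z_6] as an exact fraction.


Outcome values over d=0..3: [3, 0, 0, 0]
Σy = 3, Σy² = 9, M = 4
μ = 3/4 = 3/4,  σ² = 9/4 − (3/4)² = 27/16
E[Z_0] = 2
E[Z_1] = 3/4·E[Z_0] = 3/2
E[Z_2] = 3/4·E[Z_1] = 9/8
E[Z_3] = 3/4·E[Z_2] = 27/32
E[Z_4] = 3/4·E[Z_3] = 81/128
E[Z_5] = 3/4·E[Z_4] = 243/512
E[Z_6] = 3/4·E[Z_5] = 729/2048

729/2048


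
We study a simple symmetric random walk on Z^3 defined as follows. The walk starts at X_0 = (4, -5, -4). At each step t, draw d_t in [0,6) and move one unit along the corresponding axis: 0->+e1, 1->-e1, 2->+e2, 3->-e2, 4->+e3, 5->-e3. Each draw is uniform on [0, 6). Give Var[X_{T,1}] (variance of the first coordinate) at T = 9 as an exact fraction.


Outcome values over d=0..5: [1, -1, 0, 0, 0, 0]
Σy = 0, Σy² = 2, M = 6
μ = 0/6 = 0,  σ² = 2/6 − (0)² = 1/3
Independent increments: Var[X_9] = 9·σ² = 9·(1/3) = 3

3
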